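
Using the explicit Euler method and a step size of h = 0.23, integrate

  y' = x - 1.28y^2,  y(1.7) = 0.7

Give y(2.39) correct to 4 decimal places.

Euler: y_{n+1} = y_n + h·f(x_n, y_n).
x=1.700000, y=0.700000: f=1.072800 → y ← 0.700000 + 0.23·1.072800 = 0.946744
x=1.930000, y=0.946744: f=0.782705 → y ← 0.946744 + 0.23·0.782705 = 1.126766
x=2.160000, y=1.126766: f=0.534909 → y ← 1.126766 + 0.23·0.534909 = 1.249795
y(2.39) ≈ 1.2498

1.2498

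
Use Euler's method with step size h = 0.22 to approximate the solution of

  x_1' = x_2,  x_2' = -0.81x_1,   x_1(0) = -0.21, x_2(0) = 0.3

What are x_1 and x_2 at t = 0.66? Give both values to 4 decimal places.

0.0101, 0.3755

Euler on (x_1,x_2): x_1_{n+1} = x_1_n + h·x_1', x_2_{n+1} = x_2_n + h·x_2'.
0.000000: (-0.210000, 0.300000); f=(0.300000, 0.170100) → (-0.144000, 0.337422)
0.220000: (-0.144000, 0.337422); f=(0.337422, 0.116640) → (-0.069767, 0.363083)
0.440000: (-0.069767, 0.363083); f=(0.363083, 0.056511) → (0.010111, 0.375515)
(x_1(0.66), x_2(0.66)) ≈ (0.0101, 0.3755)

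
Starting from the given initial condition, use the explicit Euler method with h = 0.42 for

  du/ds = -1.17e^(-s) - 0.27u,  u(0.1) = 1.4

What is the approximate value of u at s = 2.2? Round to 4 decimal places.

-0.0570

Euler: u_{n+1} = u_n + h·f(s_n, u_n).
s=0.100000, u=1.400000: f=-1.436660 → u ← 1.400000 + 0.42·(-1.436660) = 0.796603
s=0.520000, u=0.796603: f=-0.910672 → u ← 0.796603 + 0.42·(-0.910672) = 0.414121
s=0.940000, u=0.414121: f=-0.568847 → u ← 0.414121 + 0.42·(-0.568847) = 0.175205
s=1.360000, u=0.175205: f=-0.347598 → u ← 0.175205 + 0.42·(-0.347598) = 0.029214
s=1.780000, u=0.029214: f=-0.205194 → u ← 0.029214 + 0.42·(-0.205194) = -0.056968
u(2.2) ≈ -0.0570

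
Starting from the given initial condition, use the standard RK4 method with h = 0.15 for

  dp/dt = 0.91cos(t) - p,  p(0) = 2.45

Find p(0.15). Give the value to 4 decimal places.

2.2350

RK4: k1 = f(t_n, p_n); k2 = f(t_n + h/2, p_n + (h/2)·k1); k3 = f(t_n + h/2, p_n + (h/2)·k2); k4 = f(t_n + h, p_n + h·k3); p_{n+1} = p_n + (h/6)·(k1 + 2k2 + 2k3 + k4).
t=0.000000, p=2.450000:
  k1 = f(0.000000, 2.450000) = -1.540000
  k2 = f(0.075000, 2.334500) = -1.427058
  k3 = f(0.075000, 2.342971) = -1.435529
  k4 = f(0.150000, 2.234671) = -1.334889
  p ← 2.450000 + (0.15/6)·(k1 + 2k2 + 2k3 + k4) = 2.234998
p(0.15) ≈ 2.2350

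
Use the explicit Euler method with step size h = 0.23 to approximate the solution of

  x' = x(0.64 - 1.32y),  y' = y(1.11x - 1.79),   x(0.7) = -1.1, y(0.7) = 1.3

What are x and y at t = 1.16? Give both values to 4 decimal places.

Euler on (x,y): x_{n+1} = x_n + h·x', y_{n+1} = y_n + h·y'.
0.700000: (-1.100000, 1.300000); f=(1.183600, -3.914300) → (-0.827772, 0.399711)
0.930000: (-0.827772, 0.399711); f=(-0.093026, -1.082748) → (-0.849168, 0.150679)
(x(1.16), y(1.16)) ≈ (-0.8492, 0.1507)

-0.8492, 0.1507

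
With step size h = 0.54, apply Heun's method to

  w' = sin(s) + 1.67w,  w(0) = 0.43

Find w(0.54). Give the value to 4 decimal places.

Heun: k1 = f(s_n, w_n); k2 = f(s_n + h, w_n + h·k1); w_{n+1} = w_n + (h/2)·(k1 + k2).
s=0.000000, w=0.430000:
  k1 = f(0.000000, 0.430000) = 0.718100
  k2 = f(0.540000, 0.817774) = 1.879819
  w ← 0.430000 + (0.54/2)·(0.718100 + 1.879819) = 1.131438
w(0.54) ≈ 1.1314

1.1314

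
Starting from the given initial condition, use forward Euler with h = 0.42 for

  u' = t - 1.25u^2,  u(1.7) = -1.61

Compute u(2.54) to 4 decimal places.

Euler: u_{n+1} = u_n + h·f(t_n, u_n).
t=1.700000, u=-1.610000: f=-1.540125 → u ← -1.610000 + 0.42·(-1.540125) = -2.256853
t=2.120000, u=-2.256853: f=-4.246729 → u ← -2.256853 + 0.42·(-4.246729) = -4.040479
u(2.54) ≈ -4.0405

-4.0405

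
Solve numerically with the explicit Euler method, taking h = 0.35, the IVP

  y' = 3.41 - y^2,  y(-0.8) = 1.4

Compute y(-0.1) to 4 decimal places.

1.8275

Euler: y_{n+1} = y_n + h·f(t_n, y_n).
t=-0.800000, y=1.400000: f=1.450000 → y ← 1.400000 + 0.35·1.450000 = 1.907500
t=-0.450000, y=1.907500: f=-0.228556 → y ← 1.907500 + 0.35·(-0.228556) = 1.827505
y(-0.1) ≈ 1.8275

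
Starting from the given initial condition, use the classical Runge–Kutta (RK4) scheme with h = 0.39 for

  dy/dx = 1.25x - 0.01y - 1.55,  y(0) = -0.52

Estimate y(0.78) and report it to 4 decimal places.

-1.3410

RK4: k1 = f(x_n, y_n); k2 = f(x_n + h/2, y_n + (h/2)·k1); k3 = f(x_n + h/2, y_n + (h/2)·k2); k4 = f(x_n + h, y_n + h·k3); y_{n+1} = y_n + (h/6)·(k1 + 2k2 + 2k3 + k4).
x=0.000000, y=-0.520000:
  k1 = f(0.000000, -0.520000) = -1.544800
  k2 = f(0.195000, -0.821236) = -1.298038
  k3 = f(0.195000, -0.773117) = -1.298519
  k4 = f(0.390000, -1.026422) = -1.052236
  y ← -0.520000 + (0.39/6)·(k1 + 2k2 + 2k3 + k4) = -1.026360
x=0.390000, y=-1.026360:
  k1 = f(0.390000, -1.026360) = -1.052236
  k2 = f(0.585000, -1.231546) = -0.806435
  k3 = f(0.585000, -1.183614) = -0.806914
  k4 = f(0.780000, -1.341056) = -0.561589
  y ← -1.026360 + (0.39/6)·(k1 + 2k2 + 2k3 + k4) = -1.340994
y(0.78) ≈ -1.3410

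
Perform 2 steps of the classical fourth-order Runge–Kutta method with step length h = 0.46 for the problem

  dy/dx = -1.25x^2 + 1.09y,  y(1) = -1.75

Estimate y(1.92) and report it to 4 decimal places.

RK4: k1 = f(x_n, y_n); k2 = f(x_n + h/2, y_n + (h/2)·k1); k3 = f(x_n + h/2, y_n + (h/2)·k2); k4 = f(x_n + h, y_n + h·k3); y_{n+1} = y_n + (h/6)·(k1 + 2k2 + 2k3 + k4).
x=1.000000, y=-1.750000:
  k1 = f(1.000000, -1.750000) = -3.157500
  k2 = f(1.230000, -2.476225) = -4.590210
  k3 = f(1.230000, -2.805748) = -4.949391
  k4 = f(1.460000, -4.026720) = -7.053625
  y ← -1.750000 + (0.46/6)·(k1 + 2k2 + 2k3 + k4) = -3.995592
x=1.460000, y=-3.995592:
  k1 = f(1.460000, -3.995592) = -7.019695
  k2 = f(1.690000, -5.610122) = -9.685157
  k3 = f(1.690000, -6.223178) = -10.353389
  k4 = f(1.920000, -8.758151) = -14.154384
  y ← -3.995592 + (0.46/6)·(k1 + 2k2 + 2k3 + k4) = -8.691515
y(1.92) ≈ -8.6915

-8.6915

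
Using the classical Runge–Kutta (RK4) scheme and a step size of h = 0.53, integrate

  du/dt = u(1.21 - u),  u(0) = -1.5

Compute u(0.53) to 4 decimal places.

RK4: k1 = f(t_n, u_n); k2 = f(t_n + h/2, u_n + (h/2)·k1); k3 = f(t_n + h/2, u_n + (h/2)·k2); k4 = f(t_n + h, u_n + h·k3); u_{n+1} = u_n + (h/6)·(k1 + 2k2 + 2k3 + k4).
t=0.000000, u=-1.500000:
  k1 = f(0.000000, -1.500000) = -4.065000
  k2 = f(0.265000, -2.577225) = -9.760531
  k3 = f(0.265000, -4.086541) = -21.644529
  k4 = f(0.530000, -12.971600) = -183.958055
  u ← -1.500000 + (0.53/6)·(k1 + 2k2 + 2k3 + k4) = -23.656930
u(0.53) ≈ -23.6569

-23.6569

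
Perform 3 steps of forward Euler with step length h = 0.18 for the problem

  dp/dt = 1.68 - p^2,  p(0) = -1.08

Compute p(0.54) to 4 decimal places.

-0.6916

Euler: p_{n+1} = p_n + h·f(t_n, p_n).
t=0.000000, p=-1.080000: f=0.513600 → p ← -1.080000 + 0.18·0.513600 = -0.987552
t=0.180000, p=-0.987552: f=0.704741 → p ← -0.987552 + 0.18·0.704741 = -0.860699
t=0.360000, p=-0.860699: f=0.939198 → p ← -0.860699 + 0.18·0.939198 = -0.691643
p(0.54) ≈ -0.6916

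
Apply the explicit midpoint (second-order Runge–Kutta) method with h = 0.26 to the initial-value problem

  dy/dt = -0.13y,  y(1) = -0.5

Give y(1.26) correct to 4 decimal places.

-0.4834

Midpoint: k1 = f(t_n, y_n); k2 = f(t_n + h/2, y_n + (h/2)·k1); y_{n+1} = y_n + h·k2.
t=1.000000, y=-0.500000:
  k1 = f(1.000000, -0.500000) = 0.065000
  k2 = f(1.130000, -0.491550) = 0.063901
  y ← -0.500000 + 0.26·0.063901 = -0.483386
y(1.26) ≈ -0.4834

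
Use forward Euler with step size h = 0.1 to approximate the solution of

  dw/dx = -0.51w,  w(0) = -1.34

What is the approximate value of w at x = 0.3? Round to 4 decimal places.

Euler: w_{n+1} = w_n + h·f(x_n, w_n).
x=0.000000, w=-1.340000: f=0.683400 → w ← -1.340000 + 0.1·0.683400 = -1.271660
x=0.100000, w=-1.271660: f=0.648547 → w ← -1.271660 + 0.1·0.648547 = -1.206805
x=0.200000, w=-1.206805: f=0.615471 → w ← -1.206805 + 0.1·0.615471 = -1.145258
w(0.3) ≈ -1.1453

-1.1453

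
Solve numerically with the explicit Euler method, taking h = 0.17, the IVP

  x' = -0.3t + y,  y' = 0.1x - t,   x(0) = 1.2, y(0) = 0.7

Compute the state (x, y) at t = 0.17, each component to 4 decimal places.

1.3190, 0.7204

Euler on (x,y): x_{n+1} = x_n + h·x', y_{n+1} = y_n + h·y'.
0.000000: (1.200000, 0.700000); f=(0.700000, 0.120000) → (1.319000, 0.720400)
(x(0.17), y(0.17)) ≈ (1.3190, 0.7204)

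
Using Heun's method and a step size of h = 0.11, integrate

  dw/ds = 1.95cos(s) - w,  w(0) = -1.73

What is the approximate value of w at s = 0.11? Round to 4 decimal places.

-1.3481

Heun: k1 = f(s_n, w_n); k2 = f(s_n + h, w_n + h·k1); w_{n+1} = w_n + (h/2)·(k1 + k2).
s=0.000000, w=-1.730000:
  k1 = f(0.000000, -1.730000) = 3.680000
  k2 = f(0.110000, -1.325200) = 3.263414
  w ← -1.730000 + (0.11/2)·(3.680000 + 3.263414) = -1.348112
w(0.11) ≈ -1.3481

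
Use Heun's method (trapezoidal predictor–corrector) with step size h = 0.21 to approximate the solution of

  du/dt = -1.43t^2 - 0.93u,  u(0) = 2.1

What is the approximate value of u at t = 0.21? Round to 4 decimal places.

1.7233

Heun: k1 = f(t_n, u_n); k2 = f(t_n + h, u_n + h·k1); u_{n+1} = u_n + (h/2)·(k1 + k2).
t=0.000000, u=2.100000:
  k1 = f(0.000000, 2.100000) = -1.953000
  k2 = f(0.210000, 1.689870) = -1.634642
  u ← 2.100000 + (0.21/2)·(-1.953000 + (-1.634642)) = 1.723298
u(0.21) ≈ 1.7233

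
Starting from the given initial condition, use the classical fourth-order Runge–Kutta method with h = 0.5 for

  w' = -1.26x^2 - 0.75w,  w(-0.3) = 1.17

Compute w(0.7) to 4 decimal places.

0.4199

RK4: k1 = f(x_n, w_n); k2 = f(x_n + h/2, w_n + (h/2)·k1); k3 = f(x_n + h/2, w_n + (h/2)·k2); k4 = f(x_n + h, w_n + h·k3); w_{n+1} = w_n + (h/6)·(k1 + 2k2 + 2k3 + k4).
x=-0.300000, w=1.170000:
  k1 = f(-0.300000, 1.170000) = -0.990900
  k2 = f(-0.050000, 0.922275) = -0.694856
  k3 = f(-0.050000, 0.996286) = -0.750364
  k4 = f(0.200000, 0.794818) = -0.646513
  w ← 1.170000 + (0.5/6)·(k1 + 2k2 + 2k3 + k4) = 0.792679
x=0.200000, w=0.792679:
  k1 = f(0.200000, 0.792679) = -0.644909
  k2 = f(0.450000, 0.631452) = -0.728739
  k3 = f(0.450000, 0.610494) = -0.713021
  k4 = f(0.700000, 0.436168) = -0.944526
  w ← 0.792679 + (0.5/6)·(k1 + 2k2 + 2k3 + k4) = 0.419933
w(0.7) ≈ 0.4199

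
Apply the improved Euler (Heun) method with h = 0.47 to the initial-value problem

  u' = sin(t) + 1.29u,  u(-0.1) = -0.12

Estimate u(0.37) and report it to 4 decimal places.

Heun: k1 = f(t_n, u_n); k2 = f(t_n + h, u_n + h·k1); u_{n+1} = u_n + (h/2)·(k1 + k2).
t=-0.100000, u=-0.120000:
  k1 = f(-0.100000, -0.120000) = -0.254633
  k2 = f(0.370000, -0.239678) = 0.052431
  u ← -0.120000 + (0.47/2)·(-0.254633 + 0.052431) = -0.167518
u(0.37) ≈ -0.1675

-0.1675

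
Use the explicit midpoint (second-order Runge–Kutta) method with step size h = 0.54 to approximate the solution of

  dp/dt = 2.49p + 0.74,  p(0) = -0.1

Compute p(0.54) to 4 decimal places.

Midpoint: k1 = f(t_n, p_n); k2 = f(t_n + h/2, p_n + (h/2)·k1); p_{n+1} = p_n + h·k2.
t=0.000000, p=-0.100000:
  k1 = f(0.000000, -0.100000) = 0.491000
  k2 = f(0.270000, 0.032570) = 0.821099
  p ← -0.100000 + 0.54·0.821099 = 0.343394
p(0.54) ≈ 0.3434

0.3434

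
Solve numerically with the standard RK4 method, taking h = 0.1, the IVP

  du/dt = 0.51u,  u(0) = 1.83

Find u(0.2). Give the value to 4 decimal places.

RK4: k1 = f(t_n, u_n); k2 = f(t_n + h/2, u_n + (h/2)·k1); k3 = f(t_n + h/2, u_n + (h/2)·k2); k4 = f(t_n + h, u_n + h·k3); u_{n+1} = u_n + (h/6)·(k1 + 2k2 + 2k3 + k4).
t=0.000000, u=1.830000:
  k1 = f(0.000000, 1.830000) = 0.933300
  k2 = f(0.050000, 1.876665) = 0.957099
  k3 = f(0.050000, 1.877855) = 0.957706
  k4 = f(0.100000, 1.925771) = 0.982143
  u ← 1.830000 + (0.1/6)·(k1 + 2k2 + 2k3 + k4) = 1.925751
t=0.100000, u=1.925751:
  k1 = f(0.100000, 1.925751) = 0.982133
  k2 = f(0.150000, 1.974858) = 1.007177
  k3 = f(0.150000, 1.976110) = 1.007816
  k4 = f(0.200000, 2.026532) = 1.033532
  u ← 1.925751 + (0.1/6)·(k1 + 2k2 + 2k3 + k4) = 2.026512
u(0.2) ≈ 2.0265

2.0265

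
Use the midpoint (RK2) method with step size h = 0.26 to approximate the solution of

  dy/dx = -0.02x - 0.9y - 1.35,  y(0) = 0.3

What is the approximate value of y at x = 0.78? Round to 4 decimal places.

Midpoint: k1 = f(x_n, y_n); k2 = f(x_n + h/2, y_n + (h/2)·k1); y_{n+1} = y_n + h·k2.
x=0.000000, y=0.300000:
  k1 = f(0.000000, 0.300000) = -1.620000
  k2 = f(0.130000, 0.089400) = -1.433060
  y ← 0.300000 + 0.26·(-1.433060) = -0.072596
x=0.260000, y=-0.072596:
  k1 = f(0.260000, -0.072596) = -1.289864
  k2 = f(0.390000, -0.240278) = -1.141550
  y ← -0.072596 + 0.26·(-1.141550) = -0.369399
x=0.520000, y=-0.369399:
  k1 = f(0.520000, -0.369399) = -1.027941
  k2 = f(0.650000, -0.503031) = -0.910272
  y ← -0.369399 + 0.26·(-0.910272) = -0.606069
y(0.78) ≈ -0.6061

-0.6061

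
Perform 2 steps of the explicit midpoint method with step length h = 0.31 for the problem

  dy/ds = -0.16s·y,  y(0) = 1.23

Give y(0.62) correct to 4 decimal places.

1.1926

Midpoint: k1 = f(s_n, y_n); k2 = f(s_n + h/2, y_n + (h/2)·k1); y_{n+1} = y_n + h·k2.
s=0.000000, y=1.230000:
  k1 = f(0.000000, 1.230000) = 0.000000
  k2 = f(0.155000, 1.230000) = -0.030504
  y ← 1.230000 + 0.31·(-0.030504) = 1.220544
s=0.310000, y=1.220544:
  k1 = f(0.310000, 1.220544) = -0.060539
  k2 = f(0.465000, 1.211160) = -0.090110
  y ← 1.220544 + 0.31·(-0.090110) = 1.192610
y(0.62) ≈ 1.1926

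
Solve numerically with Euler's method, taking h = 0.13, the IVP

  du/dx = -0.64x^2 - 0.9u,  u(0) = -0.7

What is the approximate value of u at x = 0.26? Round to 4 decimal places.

Euler: u_{n+1} = u_n + h·f(x_n, u_n).
x=0.000000, u=-0.700000: f=0.630000 → u ← -0.700000 + 0.13·0.630000 = -0.618100
x=0.130000, u=-0.618100: f=0.545474 → u ← -0.618100 + 0.13·0.545474 = -0.547188
u(0.26) ≈ -0.5472

-0.5472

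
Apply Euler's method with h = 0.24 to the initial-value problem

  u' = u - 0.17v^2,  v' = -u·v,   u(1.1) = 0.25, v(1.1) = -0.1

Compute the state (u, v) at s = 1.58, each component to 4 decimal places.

Euler on (u,v): u_{n+1} = u_n + h·u', v_{n+1} = v_n + h·v'.
1.100000: (0.250000, -0.100000); f=(0.248300, 0.025000) → (0.309592, -0.094000)
1.340000: (0.309592, -0.094000); f=(0.308090, 0.029102) → (0.383534, -0.087016)
(u(1.58), v(1.58)) ≈ (0.3835, -0.0870)

0.3835, -0.0870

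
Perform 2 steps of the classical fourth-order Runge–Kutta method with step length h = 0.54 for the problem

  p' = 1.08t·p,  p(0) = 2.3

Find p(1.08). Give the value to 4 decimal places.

RK4: k1 = f(t_n, p_n); k2 = f(t_n + h/2, p_n + (h/2)·k1); k3 = f(t_n + h/2, p_n + (h/2)·k2); k4 = f(t_n + h, p_n + h·k3); p_{n+1} = p_n + (h/6)·(k1 + 2k2 + 2k3 + k4).
t=0.000000, p=2.300000:
  k1 = f(0.000000, 2.300000) = 0.000000
  k2 = f(0.270000, 2.300000) = 0.670680
  k3 = f(0.270000, 2.481084) = 0.723484
  k4 = f(0.540000, 2.690681) = 1.569205
  p ← 2.300000 + (0.54/6)·(k1 + 2k2 + 2k3 + k4) = 2.692178
t=0.540000, p=2.692178:
  k1 = f(0.540000, 2.692178) = 1.570078
  k2 = f(0.810000, 3.116099) = 2.725964
  k3 = f(0.810000, 3.428188) = 2.998979
  k4 = f(1.080000, 4.311627) = 5.029081
  p ← 2.692178 + (0.54/6)·(k1 + 2k2 + 2k3 + k4) = 4.316592
p(1.08) ≈ 4.3166

4.3166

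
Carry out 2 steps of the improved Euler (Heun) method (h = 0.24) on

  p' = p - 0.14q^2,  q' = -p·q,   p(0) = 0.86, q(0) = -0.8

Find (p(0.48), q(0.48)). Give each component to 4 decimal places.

1.3467, -0.4811

Heun on (p,q): k1 = f(t_n, state_n); k2 = f(t_n + h, state_n + h·k1); state_{n+1} = state_n + (h/2)·(k1 + k2).
0.000000: (0.860000, -0.800000)
  k1 = (0.770400, 0.688000)
  predictor → (1.044896, -0.634880)
  k2 = (0.988466, 0.663384)
  → (1.071064, -0.637834)
0.240000: (1.071064, -0.637834)
  k1 = (1.014107, 0.683161)
  predictor → (1.314450, -0.473875)
  k2 = (1.283012, 0.622885)
  → (1.346718, -0.481108)
(p(0.48), q(0.48)) ≈ (1.3467, -0.4811)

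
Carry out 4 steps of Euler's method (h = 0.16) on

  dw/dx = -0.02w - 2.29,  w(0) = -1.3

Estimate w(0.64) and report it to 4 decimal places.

-2.7420

Euler: w_{n+1} = w_n + h·f(x_n, w_n).
x=0.000000, w=-1.300000: f=-2.264000 → w ← -1.300000 + 0.16·(-2.264000) = -1.662240
x=0.160000, w=-1.662240: f=-2.256755 → w ← -1.662240 + 0.16·(-2.256755) = -2.023321
x=0.320000, w=-2.023321: f=-2.249534 → w ← -2.023321 + 0.16·(-2.249534) = -2.383246
x=0.480000, w=-2.383246: f=-2.242335 → w ← -2.383246 + 0.16·(-2.242335) = -2.742020
w(0.64) ≈ -2.7420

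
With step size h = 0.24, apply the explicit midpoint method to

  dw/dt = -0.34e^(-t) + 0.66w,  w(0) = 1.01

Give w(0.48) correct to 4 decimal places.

Midpoint: k1 = f(t_n, w_n); k2 = f(t_n + h/2, w_n + (h/2)·k1); w_{n+1} = w_n + h·k2.
t=0.000000, w=1.010000:
  k1 = f(0.000000, 1.010000) = 0.326600
  k2 = f(0.120000, 1.049192) = 0.390914
  w ← 1.010000 + 0.24·0.390914 = 1.103819
t=0.240000, w=1.103819:
  k1 = f(0.240000, 1.103819) = 0.461067
  k2 = f(0.360000, 1.159147) = 0.527827
  w ← 1.103819 + 0.24·0.527827 = 1.230498
w(0.48) ≈ 1.2305

1.2305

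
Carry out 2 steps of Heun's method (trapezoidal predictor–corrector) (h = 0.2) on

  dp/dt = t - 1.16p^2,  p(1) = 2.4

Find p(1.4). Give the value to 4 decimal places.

1.4738

Heun: k1 = f(t_n, p_n); k2 = f(t_n + h, p_n + h·k1); p_{n+1} = p_n + (h/2)·(k1 + k2).
t=1.000000, p=2.400000:
  k1 = f(1.000000, 2.400000) = -5.681600
  k2 = f(1.200000, 1.263680) = -0.652389
  p ← 2.400000 + (0.2/2)·(-5.681600 + (-0.652389)) = 1.766601
t=1.200000, p=1.766601:
  k1 = f(1.200000, 1.766601) = -2.420220
  k2 = f(1.400000, 1.282557) = -0.508145
  p ← 1.766601 + (0.2/2)·(-2.420220 + (-0.508145)) = 1.473765
p(1.4) ≈ 1.4738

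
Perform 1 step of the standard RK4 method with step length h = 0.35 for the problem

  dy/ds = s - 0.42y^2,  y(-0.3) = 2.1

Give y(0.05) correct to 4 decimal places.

1.5745

RK4: k1 = f(s_n, y_n); k2 = f(s_n + h/2, y_n + (h/2)·k1); k3 = f(s_n + h/2, y_n + (h/2)·k2); k4 = f(s_n + h, y_n + h·k3); y_{n+1} = y_n + (h/6)·(k1 + 2k2 + 2k3 + k4).
s=-0.300000, y=2.100000:
  k1 = f(-0.300000, 2.100000) = -2.152200
  k2 = f(-0.125000, 1.723365) = -1.372395
  k3 = f(-0.125000, 1.859831) = -1.577768
  k4 = f(0.050000, 1.547781) = -0.956163
  y ← 2.100000 + (0.35/6)·(k1 + 2k2 + 2k3 + k4) = 1.574493
y(0.05) ≈ 1.5745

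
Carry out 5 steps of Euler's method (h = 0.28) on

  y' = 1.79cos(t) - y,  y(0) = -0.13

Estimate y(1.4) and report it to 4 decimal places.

0.9687

Euler: y_{n+1} = y_n + h·f(t_n, y_n).
t=0.000000, y=-0.130000: f=1.920000 → y ← -0.130000 + 0.28·1.920000 = 0.407600
t=0.280000, y=0.407600: f=1.312689 → y ← 0.407600 + 0.28·1.312689 = 0.775153
t=0.560000, y=0.775153: f=0.741434 → y ← 0.775153 + 0.28·0.741434 = 0.982754
t=0.840000, y=0.982754: f=0.212004 → y ← 0.982754 + 0.28·0.212004 = 1.042116
t=1.120000, y=1.042116: f=-0.262244 → y ← 1.042116 + 0.28·(-0.262244) = 0.968687
y(1.4) ≈ 0.9687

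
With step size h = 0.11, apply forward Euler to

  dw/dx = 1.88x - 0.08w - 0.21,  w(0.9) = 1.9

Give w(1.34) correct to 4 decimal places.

2.6132

Euler: w_{n+1} = w_n + h·f(x_n, w_n).
x=0.900000, w=1.900000: f=1.330000 → w ← 1.900000 + 0.11·1.330000 = 2.046300
x=1.010000, w=2.046300: f=1.525096 → w ← 2.046300 + 0.11·1.525096 = 2.214061
x=1.120000, w=2.214061: f=1.718475 → w ← 2.214061 + 0.11·1.718475 = 2.403093
x=1.230000, w=2.403093: f=1.910153 → w ← 2.403093 + 0.11·1.910153 = 2.613210
w(1.34) ≈ 2.6132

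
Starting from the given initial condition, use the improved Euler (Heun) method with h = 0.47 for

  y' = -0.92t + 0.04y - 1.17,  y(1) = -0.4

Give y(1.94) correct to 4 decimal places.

Heun: k1 = f(t_n, y_n); k2 = f(t_n + h, y_n + h·k1); y_{n+1} = y_n + (h/2)·(k1 + k2).
t=1.000000, y=-0.400000:
  k1 = f(1.000000, -0.400000) = -2.106000
  k2 = f(1.470000, -1.389820) = -2.577993
  y ← -0.400000 + (0.47/2)·(-2.106000 + (-2.577993)) = -1.500738
t=1.470000, y=-1.500738:
  k1 = f(1.470000, -1.500738) = -2.582430
  k2 = f(1.940000, -2.714480) = -3.063379
  y ← -1.500738 + (0.47/2)·(-2.582430 + (-3.063379)) = -2.827503
y(1.94) ≈ -2.8275

-2.8275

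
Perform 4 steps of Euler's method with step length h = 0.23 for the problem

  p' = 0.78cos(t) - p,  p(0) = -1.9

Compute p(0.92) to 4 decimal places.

-0.2203

Euler: p_{n+1} = p_n + h·f(t_n, p_n).
t=0.000000, p=-1.900000: f=2.680000 → p ← -1.900000 + 0.23·2.680000 = -1.283600
t=0.230000, p=-1.283600: f=2.043060 → p ← -1.283600 + 0.23·2.043060 = -0.813696
t=0.460000, p=-0.813696: f=1.512617 → p ← -0.813696 + 0.23·1.512617 = -0.465794
t=0.690000, p=-0.465794: f=1.067366 → p ← -0.465794 + 0.23·1.067366 = -0.220300
p(0.92) ≈ -0.2203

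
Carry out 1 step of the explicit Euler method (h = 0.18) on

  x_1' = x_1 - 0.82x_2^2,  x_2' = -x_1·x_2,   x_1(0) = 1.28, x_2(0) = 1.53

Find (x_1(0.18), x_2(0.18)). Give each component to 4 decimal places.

1.1649, 1.1775

Euler on (x_1,x_2): x_1_{n+1} = x_1_n + h·x_1', x_2_{n+1} = x_2_n + h·x_2'.
0.000000: (1.280000, 1.530000); f=(-0.639538, -1.958400) → (1.164883, 1.177488)
(x_1(0.18), x_2(0.18)) ≈ (1.1649, 1.1775)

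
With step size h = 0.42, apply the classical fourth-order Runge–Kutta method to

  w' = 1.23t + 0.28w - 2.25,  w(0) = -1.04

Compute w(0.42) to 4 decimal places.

-2.0597

RK4: k1 = f(t_n, w_n); k2 = f(t_n + h/2, w_n + (h/2)·k1); k3 = f(t_n + h/2, w_n + (h/2)·k2); k4 = f(t_n + h, w_n + h·k3); w_{n+1} = w_n + (h/6)·(k1 + 2k2 + 2k3 + k4).
t=0.000000, w=-1.040000:
  k1 = f(0.000000, -1.040000) = -2.541200
  k2 = f(0.210000, -1.573652) = -2.432323
  k3 = f(0.210000, -1.550788) = -2.425921
  k4 = f(0.420000, -2.058887) = -2.309888
  w ← -1.040000 + (0.42/6)·(k1 + 2k2 + 2k3 + k4) = -2.059730
w(0.42) ≈ -2.0597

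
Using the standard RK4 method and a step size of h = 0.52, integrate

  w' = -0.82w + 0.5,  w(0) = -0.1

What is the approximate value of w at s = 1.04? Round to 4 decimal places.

0.3071

RK4: k1 = f(s_n, w_n); k2 = f(s_n + h/2, w_n + (h/2)·k1); k3 = f(s_n + h/2, w_n + (h/2)·k2); k4 = f(s_n + h, w_n + h·k3); w_{n+1} = w_n + (h/6)·(k1 + 2k2 + 2k3 + k4).
s=0.000000, w=-0.100000:
  k1 = f(0.000000, -0.100000) = 0.582000
  k2 = f(0.260000, 0.051320) = 0.457918
  k3 = f(0.260000, 0.019059) = 0.484372
  k4 = f(0.520000, 0.151873) = 0.375464
  w ← -0.100000 + (0.52/6)·(k1 + 2k2 + 2k3 + k4) = 0.146310
s=0.520000, w=0.146310:
  k1 = f(0.520000, 0.146310) = 0.380025
  k2 = f(0.780000, 0.245117) = 0.299004
  k3 = f(0.780000, 0.224051) = 0.316278
  k4 = f(1.040000, 0.310775) = 0.245165
  w ← 0.146310 + (0.52/6)·(k1 + 2k2 + 2k3 + k4) = 0.307142
w(1.04) ≈ 0.3071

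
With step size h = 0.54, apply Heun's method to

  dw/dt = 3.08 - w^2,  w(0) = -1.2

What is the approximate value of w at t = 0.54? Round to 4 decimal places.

Heun: k1 = f(t_n, w_n); k2 = f(t_n + h, w_n + h·k1); w_{n+1} = w_n + (h/2)·(k1 + k2).
t=0.000000, w=-1.200000:
  k1 = f(0.000000, -1.200000) = 1.640000
  k2 = f(0.540000, -0.314400) = 2.981153
  w ← -1.200000 + (0.54/2)·(1.640000 + 2.981153) = 0.047711
w(0.54) ≈ 0.0477

0.0477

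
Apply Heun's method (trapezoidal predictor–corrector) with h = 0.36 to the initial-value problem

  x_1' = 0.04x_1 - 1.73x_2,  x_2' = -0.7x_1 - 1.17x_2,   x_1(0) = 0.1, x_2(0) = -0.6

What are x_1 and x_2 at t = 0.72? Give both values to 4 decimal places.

0.6768, -0.4306

Heun on (x_1,x_2): k1 = f(t_n, state_n); k2 = f(t_n + h, state_n + h·k1); state_{n+1} = state_n + (h/2)·(k1 + k2).
0.000000: (0.100000, -0.600000)
  k1 = (1.042000, 0.632000)
  predictor → (0.475120, -0.372480)
  k2 = (0.663395, 0.103218)
  → (0.406971, -0.467661)
0.360000: (0.406971, -0.467661)
  k1 = (0.825332, 0.262283)
  predictor → (0.704091, -0.373239)
  k2 = (0.673867, -0.056174)
  → (0.676827, -0.430561)
(x_1(0.72), x_2(0.72)) ≈ (0.6768, -0.4306)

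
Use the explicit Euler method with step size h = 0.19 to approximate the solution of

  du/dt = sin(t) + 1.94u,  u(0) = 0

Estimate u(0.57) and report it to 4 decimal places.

Euler: u_{n+1} = u_n + h·f(t_n, u_n).
t=0.000000, u=0.000000: f=0.000000 → u ← 0.000000 + 0.19·0.000000 = 0.000000
t=0.190000, u=0.000000: f=0.188859 → u ← 0.000000 + 0.19·0.188859 = 0.035883
t=0.380000, u=0.035883: f=0.440534 → u ← 0.035883 + 0.19·0.440534 = 0.119585
u(0.57) ≈ 0.1196

0.1196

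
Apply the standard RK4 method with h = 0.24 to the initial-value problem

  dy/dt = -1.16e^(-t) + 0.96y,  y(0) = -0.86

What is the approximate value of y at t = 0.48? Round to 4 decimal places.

-1.9354

RK4: k1 = f(t_n, y_n); k2 = f(t_n + h/2, y_n + (h/2)·k1); k3 = f(t_n + h/2, y_n + (h/2)·k2); k4 = f(t_n + h, y_n + h·k3); y_{n+1} = y_n + (h/6)·(k1 + 2k2 + 2k3 + k4).
t=0.000000, y=-0.860000:
  k1 = f(0.000000, -0.860000) = -1.985600
  k2 = f(0.120000, -1.098272) = -2.083169
  k3 = f(0.120000, -1.109980) = -2.094409
  k4 = f(0.240000, -1.362658) = -2.220640
  y ← -0.860000 + (0.24/6)·(k1 + 2k2 + 2k3 + k4) = -1.362456
t=0.240000, y=-1.362456:
  k1 = f(0.240000, -1.362456) = -2.220446
  k2 = f(0.360000, -1.628909) = -2.373057
  k3 = f(0.360000, -1.647223) = -2.390638
  k4 = f(0.480000, -1.936209) = -2.576549
  y ← -1.362456 + (0.24/6)·(k1 + 2k2 + 2k3 + k4) = -1.935431
y(0.48) ≈ -1.9354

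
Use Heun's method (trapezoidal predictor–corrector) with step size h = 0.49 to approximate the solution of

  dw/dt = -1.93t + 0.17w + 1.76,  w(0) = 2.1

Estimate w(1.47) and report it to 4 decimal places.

3.3839

Heun: k1 = f(t_n, w_n); k2 = f(t_n + h, w_n + h·k1); w_{n+1} = w_n + (h/2)·(k1 + k2).
t=0.000000, w=2.100000:
  k1 = f(0.000000, 2.100000) = 2.117000
  k2 = f(0.490000, 3.137330) = 1.347646
  w ← 2.100000 + (0.49/2)·(2.117000 + 1.347646) = 2.948838
t=0.490000, w=2.948838:
  k1 = f(0.490000, 2.948838) = 1.315603
  k2 = f(0.980000, 3.593484) = 0.479492
  w ← 2.948838 + (0.49/2)·(1.315603 + 0.479492) = 3.388636
t=0.980000, w=3.388636:
  k1 = f(0.980000, 3.388636) = 0.444668
  k2 = f(1.470000, 3.606524) = -0.463991
  w ← 3.388636 + (0.49/2)·(0.444668 + (-0.463991)) = 3.383902
w(1.47) ≈ 3.3839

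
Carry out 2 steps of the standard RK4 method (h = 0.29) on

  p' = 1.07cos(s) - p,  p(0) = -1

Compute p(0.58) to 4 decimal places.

-0.1188

RK4: k1 = f(s_n, p_n); k2 = f(s_n + h/2, p_n + (h/2)·k1); k3 = f(s_n + h/2, p_n + (h/2)·k2); k4 = f(s_n + h, p_n + h·k3); p_{n+1} = p_n + (h/6)·(k1 + 2k2 + 2k3 + k4).
s=0.000000, p=-1.000000:
  k1 = f(0.000000, -1.000000) = 2.070000
  k2 = f(0.145000, -0.699850) = 1.758621
  k3 = f(0.145000, -0.745000) = 1.803771
  k4 = f(0.290000, -0.476906) = 1.502227
  p ← -1.000000 + (0.29/6)·(k1 + 2k2 + 2k3 + k4) = -0.482978
s=0.290000, p=-0.482978:
  k1 = f(0.290000, -0.482978) = 1.508299
  k2 = f(0.435000, -0.264274) = 1.234625
  k3 = f(0.435000, -0.303957) = 1.274308
  k4 = f(0.580000, -0.113428) = 1.008443
  p ← -0.482978 + (0.29/6)·(k1 + 2k2 + 2k3 + k4) = -0.118805
p(0.58) ≈ -0.1188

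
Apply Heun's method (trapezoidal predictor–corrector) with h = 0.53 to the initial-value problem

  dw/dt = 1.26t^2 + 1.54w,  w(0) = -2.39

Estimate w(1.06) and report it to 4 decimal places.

-10.2934

Heun: k1 = f(t_n, w_n); k2 = f(t_n + h, w_n + h·k1); w_{n+1} = w_n + (h/2)·(k1 + k2).
t=0.000000, w=-2.390000:
  k1 = f(0.000000, -2.390000) = -3.680600
  k2 = f(0.530000, -4.340718) = -6.330772
  w ← -2.390000 + (0.53/2)·(-3.680600 + (-6.330772)) = -5.043014
t=0.530000, w=-5.043014:
  k1 = f(0.530000, -5.043014) = -7.412307
  k2 = f(1.060000, -8.971536) = -12.400430
  w ← -5.043014 + (0.53/2)·(-7.412307 + (-12.400430)) = -10.293389
w(1.06) ≈ -10.2934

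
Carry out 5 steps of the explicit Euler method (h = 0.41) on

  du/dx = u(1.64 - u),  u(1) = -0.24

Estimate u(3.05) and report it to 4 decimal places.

-11.4344

Euler: u_{n+1} = u_n + h·f(x_n, u_n).
x=1.000000, u=-0.240000: f=-0.451200 → u ← -0.240000 + 0.41·(-0.451200) = -0.424992
x=1.410000, u=-0.424992: f=-0.877605 → u ← -0.424992 + 0.41·(-0.877605) = -0.784810
x=1.820000, u=-0.784810: f=-1.903015 → u ← -0.784810 + 0.41·(-1.903015) = -1.565046
x=2.230000, u=-1.565046: f=-5.016046 → u ← -1.565046 + 0.41·(-5.016046) = -3.621625
x=2.640000, u=-3.621625: f=-19.055636 → u ← -3.621625 + 0.41·(-19.055636) = -11.434436
u(3.05) ≈ -11.4344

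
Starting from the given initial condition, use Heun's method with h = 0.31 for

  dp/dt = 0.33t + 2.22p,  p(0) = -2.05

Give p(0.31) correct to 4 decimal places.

Heun: k1 = f(t_n, p_n); k2 = f(t_n + h, p_n + h·k1); p_{n+1} = p_n + (h/2)·(k1 + k2).
t=0.000000, p=-2.050000:
  k1 = f(0.000000, -2.050000) = -4.551000
  k2 = f(0.310000, -3.460810) = -7.580698
  p ← -2.050000 + (0.31/2)·(-4.551000 + (-7.580698)) = -3.930413
p(0.31) ≈ -3.9304

-3.9304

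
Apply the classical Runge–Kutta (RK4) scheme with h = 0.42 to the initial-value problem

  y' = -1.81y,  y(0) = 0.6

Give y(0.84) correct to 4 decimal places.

RK4: k1 = f(t_n, y_n); k2 = f(t_n + h/2, y_n + (h/2)·k1); k3 = f(t_n + h/2, y_n + (h/2)·k2); k4 = f(t_n + h, y_n + h·k3); y_{n+1} = y_n + (h/6)·(k1 + 2k2 + 2k3 + k4).
t=0.000000, y=0.600000:
  k1 = f(0.000000, 0.600000) = -1.086000
  k2 = f(0.210000, 0.371940) = -0.673211
  k3 = f(0.210000, 0.458626) = -0.830112
  k4 = f(0.420000, 0.251353) = -0.454949
  y ← 0.600000 + (0.42/6)·(k1 + 2k2 + 2k3 + k4) = 0.281668
t=0.420000, y=0.281668:
  k1 = f(0.420000, 0.281668) = -0.509820
  k2 = f(0.630000, 0.174606) = -0.316037
  k3 = f(0.630000, 0.215300) = -0.389694
  k4 = f(0.840000, 0.117997) = -0.213574
  y ← 0.281668 + (0.42/6)·(k1 + 2k2 + 2k3 + k4) = 0.132228
y(0.84) ≈ 0.1322

0.1322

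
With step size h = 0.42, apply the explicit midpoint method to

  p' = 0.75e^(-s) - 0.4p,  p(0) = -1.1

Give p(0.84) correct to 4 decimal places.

-0.4435

Midpoint: k1 = f(s_n, p_n); k2 = f(s_n + h/2, p_n + (h/2)·k1); p_{n+1} = p_n + h·k2.
s=0.000000, p=-1.100000:
  k1 = f(0.000000, -1.100000) = 1.190000
  k2 = f(0.210000, -0.850100) = 0.947978
  p ← -1.100000 + 0.42·0.947978 = -0.701849
s=0.420000, p=-0.701849:
  k1 = f(0.420000, -0.701849) = 0.773525
  k2 = f(0.630000, -0.539409) = 0.615207
  p ← -0.701849 + 0.42·0.615207 = -0.443462
p(0.84) ≈ -0.4435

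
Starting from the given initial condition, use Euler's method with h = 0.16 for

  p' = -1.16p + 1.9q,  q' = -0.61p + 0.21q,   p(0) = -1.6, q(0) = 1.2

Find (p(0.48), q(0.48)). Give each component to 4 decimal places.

0.1901, 1.6197

Euler on (p,q): p_{n+1} = p_n + h·p', q_{n+1} = q_n + h·q'.
0.000000: (-1.600000, 1.200000); f=(4.136000, 1.228000) → (-0.938240, 1.396480)
0.160000: (-0.938240, 1.396480); f=(3.741670, 0.865587) → (-0.339573, 1.534974)
0.320000: (-0.339573, 1.534974); f=(3.310355, 0.529484) → (0.190084, 1.619691)
(p(0.48), q(0.48)) ≈ (0.1901, 1.6197)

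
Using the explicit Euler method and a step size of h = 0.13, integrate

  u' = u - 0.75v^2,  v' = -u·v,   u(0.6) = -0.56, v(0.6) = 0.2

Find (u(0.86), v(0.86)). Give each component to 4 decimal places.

Euler on (u,v): u_{n+1} = u_n + h·u', v_{n+1} = v_n + h·v'.
0.600000: (-0.560000, 0.200000); f=(-0.590000, 0.112000) → (-0.636700, 0.214560)
0.730000: (-0.636700, 0.214560); f=(-0.671227, 0.136610) → (-0.723960, 0.232319)
(u(0.86), v(0.86)) ≈ (-0.7240, 0.2323)

-0.7240, 0.2323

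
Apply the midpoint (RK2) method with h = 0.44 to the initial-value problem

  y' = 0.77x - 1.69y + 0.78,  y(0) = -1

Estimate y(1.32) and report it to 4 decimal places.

Midpoint: k1 = f(x_n, y_n); k2 = f(x_n + h/2, y_n + (h/2)·k1); y_{n+1} = y_n + h·k2.
x=0.000000, y=-1.000000:
  k1 = f(0.000000, -1.000000) = 2.470000
  k2 = f(0.220000, -0.456600) = 1.721054
  y ← -1.000000 + 0.44·1.721054 = -0.242736
x=0.440000, y=-0.242736:
  k1 = f(0.440000, -0.242736) = 1.529024
  k2 = f(0.660000, 0.093649) = 1.129933
  y ← -0.242736 + 0.44·1.129933 = 0.254434
x=0.880000, y=0.254434:
  k1 = f(0.880000, 0.254434) = 1.027606
  k2 = f(1.100000, 0.480508) = 0.814942
  y ← 0.254434 + 0.44·0.814942 = 0.613009
y(1.32) ≈ 0.6130

0.6130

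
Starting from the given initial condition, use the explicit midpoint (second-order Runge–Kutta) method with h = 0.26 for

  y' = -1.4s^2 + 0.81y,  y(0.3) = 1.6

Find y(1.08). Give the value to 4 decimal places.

Midpoint: k1 = f(s_n, y_n); k2 = f(s_n + h/2, y_n + (h/2)·k1); y_{n+1} = y_n + h·k2.
s=0.300000, y=1.600000:
  k1 = f(0.300000, 1.600000) = 1.170000
  k2 = f(0.430000, 1.752100) = 1.160341
  y ← 1.600000 + 0.26·1.160341 = 1.901689
s=0.560000, y=1.901689:
  k1 = f(0.560000, 1.901689) = 1.101328
  k2 = f(0.690000, 2.044861) = 0.989798
  y ← 1.901689 + 0.26·0.989798 = 2.159036
s=0.820000, y=2.159036:
  k1 = f(0.820000, 2.159036) = 0.807459
  k2 = f(0.950000, 2.264006) = 0.570345
  y ← 2.159036 + 0.26·0.570345 = 2.307326
y(1.08) ≈ 2.3073

2.3073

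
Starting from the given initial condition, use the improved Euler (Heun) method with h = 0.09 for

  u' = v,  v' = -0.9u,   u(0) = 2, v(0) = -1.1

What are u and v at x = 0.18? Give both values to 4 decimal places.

Heun on (u,v): k1 = f(x_n, state_n); k2 = f(x_n + h, state_n + h·k1); state_{n+1} = state_n + (h/2)·(k1 + k2).
0.000000: (2.000000, -1.100000)
  k1 = (-1.100000, -1.800000)
  predictor → (1.901000, -1.262000)
  k2 = (-1.262000, -1.710900)
  → (1.893710, -1.257991)
0.090000: (1.893710, -1.257991)
  k1 = (-1.257991, -1.704339)
  predictor → (1.780491, -1.411381)
  k2 = (-1.411381, -1.602442)
  → (1.773588, -1.406796)
(u(0.18), v(0.18)) ≈ (1.7736, -1.4068)

1.7736, -1.4068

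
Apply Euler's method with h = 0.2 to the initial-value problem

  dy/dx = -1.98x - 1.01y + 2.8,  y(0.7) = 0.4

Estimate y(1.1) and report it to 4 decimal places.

0.6840

Euler: y_{n+1} = y_n + h·f(x_n, y_n).
x=0.700000, y=0.400000: f=1.010000 → y ← 0.400000 + 0.2·1.010000 = 0.602000
x=0.900000, y=0.602000: f=0.409980 → y ← 0.602000 + 0.2·0.409980 = 0.683996
y(1.1) ≈ 0.6840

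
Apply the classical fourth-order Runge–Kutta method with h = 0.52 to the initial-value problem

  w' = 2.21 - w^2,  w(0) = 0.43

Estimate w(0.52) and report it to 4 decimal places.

1.1621

RK4: k1 = f(t_n, w_n); k2 = f(t_n + h/2, w_n + (h/2)·k1); k3 = f(t_n + h/2, w_n + (h/2)·k2); k4 = f(t_n + h, w_n + h·k3); w_{n+1} = w_n + (h/6)·(k1 + 2k2 + 2k3 + k4).
t=0.000000, w=0.430000:
  k1 = f(0.000000, 0.430000) = 2.025100
  k2 = f(0.260000, 0.956526) = 1.295058
  k3 = f(0.260000, 0.766715) = 1.622148
  k4 = f(0.520000, 1.273517) = 0.588155
  w ← 0.430000 + (0.52/6)·(k1 + 2k2 + 2k3 + k4) = 1.162131
w(0.52) ≈ 1.1621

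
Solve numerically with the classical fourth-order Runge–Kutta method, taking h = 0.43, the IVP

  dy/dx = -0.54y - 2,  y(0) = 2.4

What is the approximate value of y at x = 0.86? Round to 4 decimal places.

RK4: k1 = f(x_n, y_n); k2 = f(x_n + h/2, y_n + (h/2)·k1); k3 = f(x_n + h/2, y_n + (h/2)·k2); k4 = f(x_n + h, y_n + h·k3); y_{n+1} = y_n + (h/6)·(k1 + 2k2 + 2k3 + k4).
x=0.000000, y=2.400000:
  k1 = f(0.000000, 2.400000) = -3.296000
  k2 = f(0.215000, 1.691360) = -2.913334
  k3 = f(0.215000, 1.773633) = -2.957762
  k4 = f(0.430000, 1.128162) = -2.609208
  y ← 2.400000 + (0.43/6)·(k1 + 2k2 + 2k3 + k4) = 1.135270
x=0.430000, y=1.135270:
  k1 = f(0.430000, 1.135270) = -2.613046
  k2 = f(0.645000, 0.573465) = -2.309671
  k3 = f(0.645000, 0.638690) = -2.344893
  k4 = f(0.860000, 0.126966) = -2.068562
  y ← 1.135270 + (0.43/6)·(k1 + 2k2 + 2k3 + k4) = 0.132600
y(0.86) ≈ 0.1326

0.1326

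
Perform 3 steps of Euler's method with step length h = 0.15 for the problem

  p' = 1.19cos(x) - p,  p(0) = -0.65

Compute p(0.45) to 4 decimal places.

Euler: p_{n+1} = p_n + h·f(x_n, p_n).
x=0.000000, p=-0.650000: f=1.840000 → p ← -0.650000 + 0.15·1.840000 = -0.374000
x=0.150000, p=-0.374000: f=1.550638 → p ← -0.374000 + 0.15·1.550638 = -0.141404
x=0.300000, p=-0.141404: f=1.278255 → p ← -0.141404 + 0.15·1.278255 = 0.050334
p(0.45) ≈ 0.0503

0.0503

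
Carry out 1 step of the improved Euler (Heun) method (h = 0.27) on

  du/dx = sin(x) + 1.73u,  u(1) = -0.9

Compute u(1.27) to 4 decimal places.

Heun: k1 = f(x_n, u_n); k2 = f(x_n + h, u_n + h·k1); u_{n+1} = u_n + (h/2)·(k1 + k2).
x=1.000000, u=-0.900000:
  k1 = f(1.000000, -0.900000) = -0.715529
  k2 = f(1.270000, -1.093193) = -0.936123
  u ← -0.900000 + (0.27/2)·(-0.715529 + (-0.936123)) = -1.122973
u(1.27) ≈ -1.1230

-1.1230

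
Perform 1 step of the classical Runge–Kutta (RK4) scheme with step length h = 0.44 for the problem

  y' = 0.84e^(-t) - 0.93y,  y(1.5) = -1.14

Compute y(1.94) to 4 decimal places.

RK4: k1 = f(t_n, y_n); k2 = f(t_n + h/2, y_n + (h/2)·k1); k3 = f(t_n + h/2, y_n + (h/2)·k2); k4 = f(t_n + h, y_n + h·k3); y_{n+1} = y_n + (h/6)·(k1 + 2k2 + 2k3 + k4).
t=1.500000, y=-1.140000:
  k1 = f(1.500000, -1.140000) = 1.247629
  k2 = f(1.720000, -0.865522) = 0.955351
  k3 = f(1.720000, -0.929823) = 1.015151
  k4 = f(1.940000, -0.693334) = 0.765512
  y ← -1.140000 + (0.44/6)·(k1 + 2k2 + 2k3 + k4) = -0.703363
y(1.94) ≈ -0.7034

-0.7034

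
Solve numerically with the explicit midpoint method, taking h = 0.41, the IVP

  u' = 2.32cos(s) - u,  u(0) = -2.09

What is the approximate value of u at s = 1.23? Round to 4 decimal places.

0.4583

Midpoint: k1 = f(s_n, u_n); k2 = f(s_n + h/2, u_n + (h/2)·k1); u_{n+1} = u_n + h·k2.
s=0.000000, u=-2.090000:
  k1 = f(0.000000, -2.090000) = 4.410000
  k2 = f(0.205000, -1.185950) = 3.457371
  u ← -2.090000 + 0.41·3.457371 = -0.672478
s=0.410000, u=-0.672478:
  k1 = f(0.410000, -0.672478) = 2.800198
  k2 = f(0.615000, -0.098437) = 1.993351
  u ← -0.672478 + 0.41·1.993351 = 0.144796
s=0.820000, u=0.144796:
  k1 = f(0.820000, 0.144796) = 1.437957
  k2 = f(1.025000, 0.439578) = 0.764732
  u ← 0.144796 + 0.41·0.764732 = 0.458336
u(1.23) ≈ 0.4583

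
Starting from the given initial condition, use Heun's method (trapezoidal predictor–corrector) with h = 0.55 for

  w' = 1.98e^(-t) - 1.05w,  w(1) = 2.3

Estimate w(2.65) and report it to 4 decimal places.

0.6748

Heun: k1 = f(t_n, w_n); k2 = f(t_n + h, w_n + h·k1); w_{n+1} = w_n + (h/2)·(k1 + k2).
t=1.000000, w=2.300000:
  k1 = f(1.000000, 2.300000) = -1.686599
  k2 = f(1.550000, 1.372371) = -1.020738
  w ← 2.300000 + (0.55/2)·(-1.686599 + (-1.020738)) = 1.555482
t=1.550000, w=1.555482:
  k1 = f(1.550000, 1.555482) = -1.213005
  k2 = f(2.100000, 0.888329) = -0.690282
  w ← 1.555482 + (0.55/2)·(-1.213005 + (-0.690282)) = 1.032078
t=2.100000, w=1.032078:
  k1 = f(2.100000, 1.032078) = -0.841218
  k2 = f(2.650000, 0.569408) = -0.457989
  w ← 1.032078 + (0.55/2)·(-0.841218 + (-0.457989)) = 0.674796
w(2.65) ≈ 0.6748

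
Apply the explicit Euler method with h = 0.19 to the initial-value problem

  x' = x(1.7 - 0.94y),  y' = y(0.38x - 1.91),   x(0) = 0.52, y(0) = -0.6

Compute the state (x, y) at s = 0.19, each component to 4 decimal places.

Euler on (x,y): x_{n+1} = x_n + h·x', y_{n+1} = y_n + h·y'.
0.000000: (0.520000, -0.600000); f=(1.177280, 1.027440) → (0.743683, -0.404786)
(x(0.19), y(0.19)) ≈ (0.7437, -0.4048)

0.7437, -0.4048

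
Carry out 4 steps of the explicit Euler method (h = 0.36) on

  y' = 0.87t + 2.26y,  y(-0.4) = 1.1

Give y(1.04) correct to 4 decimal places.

11.5065

Euler: y_{n+1} = y_n + h·f(t_n, y_n).
t=-0.400000, y=1.100000: f=2.138000 → y ← 1.100000 + 0.36·2.138000 = 1.869680
t=-0.040000, y=1.869680: f=4.190677 → y ← 1.869680 + 0.36·4.190677 = 3.378324
t=0.320000, y=3.378324: f=7.913411 → y ← 3.378324 + 0.36·7.913411 = 6.227152
t=0.680000, y=6.227152: f=14.664963 → y ← 6.227152 + 0.36·14.664963 = 11.506538
y(1.04) ≈ 11.5065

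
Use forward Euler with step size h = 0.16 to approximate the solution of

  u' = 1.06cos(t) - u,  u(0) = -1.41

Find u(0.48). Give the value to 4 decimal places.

Euler: u_{n+1} = u_n + h·f(t_n, u_n).
t=0.000000, u=-1.410000: f=2.470000 → u ← -1.410000 + 0.16·2.470000 = -1.014800
t=0.160000, u=-1.014800: f=2.061261 → u ← -1.014800 + 0.16·2.061261 = -0.684998
t=0.320000, u=-0.684998: f=1.691188 → u ← -0.684998 + 0.16·1.691188 = -0.414408
u(0.48) ≈ -0.4144

-0.4144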